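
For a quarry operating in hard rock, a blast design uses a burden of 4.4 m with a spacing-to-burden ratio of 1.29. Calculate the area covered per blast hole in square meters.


First, find the spacing:
Spacing = burden * ratio = 4.4 * 1.29
= 5.676 m
Then, calculate the area:
Area = burden * spacing = 4.4 * 5.676
= 24.9744 m^2

24.9744 m^2


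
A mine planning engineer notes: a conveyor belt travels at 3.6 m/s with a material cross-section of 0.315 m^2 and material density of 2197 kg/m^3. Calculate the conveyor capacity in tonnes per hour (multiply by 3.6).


Volumetric flow = speed * area
= 3.6 * 0.315 = 1.134 m^3/s
Mass flow = volumetric * density
= 1.134 * 2197 = 2491.398 kg/s
Convert to t/h: multiply by 3.6
Capacity = 2491.398 * 3.6
= 8969.0328 t/h

8969.0328 t/h


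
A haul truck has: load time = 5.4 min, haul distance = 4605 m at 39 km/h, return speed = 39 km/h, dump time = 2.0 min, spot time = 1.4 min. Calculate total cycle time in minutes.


Convert haul speed to m/min: 39 * 1000/60 = 650 m/min
Haul time = 4605 / 650 = 7.084615385 min
Convert return speed to m/min: 39 * 1000/60 = 650 m/min
Return time = 4605 / 650 = 7.084615385 min
Total cycle time:
= 5.4 + 7.084615385 + 2.0 + 7.084615385 + 1.4
= 22.9692 min

22.9692 min


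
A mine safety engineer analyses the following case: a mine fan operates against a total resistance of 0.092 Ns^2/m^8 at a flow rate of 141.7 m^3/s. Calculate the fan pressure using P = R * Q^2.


1847.2579 Pa

Compute Q^2:
Q^2 = 141.7^2 = 20078.89
Compute pressure:
P = R * Q^2 = 0.092 * 20078.89
= 1847.2579 Pa


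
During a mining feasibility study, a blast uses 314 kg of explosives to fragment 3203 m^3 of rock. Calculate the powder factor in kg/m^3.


Powder factor = explosive mass / rock volume
= 314 / 3203
= 0.098 kg/m^3

0.098 kg/m^3


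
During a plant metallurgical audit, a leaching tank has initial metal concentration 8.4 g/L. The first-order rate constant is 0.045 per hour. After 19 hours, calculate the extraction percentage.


57.4717%

Compute the exponent:
-k * t = -0.045 * 19 = -0.855
Remaining concentration:
C = 8.4 * exp(-0.855)
= 8.4 * 0.4252831911
= 3.572378805 g/L
Extracted = 8.4 - 3.572378805 = 4.827621195 g/L
Extraction % = 4.827621195 / 8.4 * 100
= 57.4717%


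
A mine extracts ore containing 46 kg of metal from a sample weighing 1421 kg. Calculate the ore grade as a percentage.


3.2372%

Ore grade = (metal mass / ore mass) * 100
= (46 / 1421) * 100
= 0.03237156932 * 100
= 3.2372%


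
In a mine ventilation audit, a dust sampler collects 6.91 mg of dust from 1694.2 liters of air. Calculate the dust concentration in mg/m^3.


4.0786 mg/m^3

Convert liters to m^3: 1 m^3 = 1000 L
Concentration = mass / volume * 1000
= 6.91 / 1694.2 * 1000
= 0.004078621178 * 1000
= 4.0786 mg/m^3


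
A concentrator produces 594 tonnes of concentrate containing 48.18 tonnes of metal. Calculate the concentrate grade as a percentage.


Grade = (metal in concentrate / concentrate mass) * 100
= (48.18 / 594) * 100
= 0.08111111111 * 100
= 8.1111%

8.1111%


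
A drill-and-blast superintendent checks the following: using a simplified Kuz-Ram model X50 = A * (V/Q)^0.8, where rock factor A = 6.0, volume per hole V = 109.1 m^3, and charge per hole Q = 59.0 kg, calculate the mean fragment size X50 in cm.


Compute V/Q:
V/Q = 109.1 / 59.0 = 1.849152542
Raise to the power 0.8:
(V/Q)^0.8 = 1.849152542^0.8 = 1.635227534
Multiply by A:
X50 = 6.0 * 1.635227534
= 9.8114 cm

9.8114 cm


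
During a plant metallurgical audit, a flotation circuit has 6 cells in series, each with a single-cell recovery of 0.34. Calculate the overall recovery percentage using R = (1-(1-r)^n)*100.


Complement of single-cell recovery:
1 - r = 1 - 0.34 = 0.66
Raise to power n:
(1 - r)^6 = 0.66^6 = 0.08265395002
Overall recovery:
R = (1 - 0.08265395002) * 100
= 91.7346%

91.7346%


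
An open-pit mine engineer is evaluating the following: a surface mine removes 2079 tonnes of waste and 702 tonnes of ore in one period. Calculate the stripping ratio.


2.9615

Stripping ratio = waste tonnage / ore tonnage
= 2079 / 702
= 2.9615


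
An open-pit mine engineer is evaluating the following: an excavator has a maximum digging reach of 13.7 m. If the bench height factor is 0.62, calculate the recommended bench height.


Bench height = reach * factor
= 13.7 * 0.62
= 8.494 m

8.494 m


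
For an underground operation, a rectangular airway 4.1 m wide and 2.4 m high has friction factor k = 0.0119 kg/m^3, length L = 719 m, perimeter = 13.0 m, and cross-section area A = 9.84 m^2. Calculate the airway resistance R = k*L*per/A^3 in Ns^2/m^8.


0.1167 Ns^2/m^8

Compute the numerator:
k * L * per = 0.0119 * 719 * 13.0
= 111.2293
Compute the denominator:
A^3 = 9.84^3 = 952.763904
Resistance:
R = 111.2293 / 952.763904
= 0.1167 Ns^2/m^8


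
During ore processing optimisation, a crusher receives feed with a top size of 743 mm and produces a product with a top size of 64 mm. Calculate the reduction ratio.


11.6094

Reduction ratio = feed size / product size
= 743 / 64
= 11.6094


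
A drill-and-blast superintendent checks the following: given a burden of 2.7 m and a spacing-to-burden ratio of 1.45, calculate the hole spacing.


Spacing = burden * ratio
= 2.7 * 1.45
= 3.915 m

3.915 m


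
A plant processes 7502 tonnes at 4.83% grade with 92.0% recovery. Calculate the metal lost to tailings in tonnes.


28.9877 tonnes

Total metal in feed:
= 7502 * 4.83 / 100 = 362.3466 tonnes
Metal recovered:
= 362.3466 * 92.0 / 100 = 333.358872 tonnes
Metal lost to tailings:
= 362.3466 - 333.358872
= 28.9877 tonnes


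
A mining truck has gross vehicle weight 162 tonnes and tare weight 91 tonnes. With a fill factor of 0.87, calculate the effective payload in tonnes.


61.77 tonnes

Maximum payload = gross - tare
= 162 - 91 = 71 tonnes
Effective payload = max payload * fill factor
= 71 * 0.87
= 61.77 tonnes


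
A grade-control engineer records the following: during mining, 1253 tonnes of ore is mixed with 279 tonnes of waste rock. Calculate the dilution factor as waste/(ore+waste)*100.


18.2115%

Total material = ore + waste
= 1253 + 279 = 1532 tonnes
Dilution = waste / total * 100
= 279 / 1532 * 100
= 0.1821148825 * 100
= 18.2115%


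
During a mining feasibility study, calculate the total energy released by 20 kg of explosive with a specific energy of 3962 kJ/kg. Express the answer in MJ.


Energy = mass * specific_energy / 1000
= 20 * 3962 / 1000
= 79240 / 1000
= 79.24 MJ

79.24 MJ


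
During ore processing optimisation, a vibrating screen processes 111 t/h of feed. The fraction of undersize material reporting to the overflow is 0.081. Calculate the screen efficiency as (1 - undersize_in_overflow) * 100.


91.9%

Screen efficiency = (1 - fraction of undersize in overflow) * 100
= (1 - 0.081) * 100
= 0.919 * 100
= 91.9%


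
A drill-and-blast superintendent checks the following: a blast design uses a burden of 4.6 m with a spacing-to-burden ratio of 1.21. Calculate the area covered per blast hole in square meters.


First, find the spacing:
Spacing = burden * ratio = 4.6 * 1.21
= 5.566 m
Then, calculate the area:
Area = burden * spacing = 4.6 * 5.566
= 25.6036 m^2

25.6036 m^2


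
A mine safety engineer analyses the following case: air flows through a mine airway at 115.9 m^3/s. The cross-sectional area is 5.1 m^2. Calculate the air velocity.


22.7255 m/s

Velocity = flow rate / cross-sectional area
= 115.9 / 5.1
= 22.7255 m/s


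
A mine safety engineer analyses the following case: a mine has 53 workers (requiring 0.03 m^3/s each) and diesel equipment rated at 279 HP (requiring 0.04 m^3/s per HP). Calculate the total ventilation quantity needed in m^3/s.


12.75 m^3/s

Airflow for workers:
Q_people = 53 * 0.03 = 1.59 m^3/s
Airflow for diesel equipment:
Q_diesel = 279 * 0.04 = 11.16 m^3/s
Total ventilation:
Q_total = 1.59 + 11.16
= 12.75 m^3/s


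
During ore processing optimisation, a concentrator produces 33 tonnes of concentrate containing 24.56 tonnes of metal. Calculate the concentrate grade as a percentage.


Grade = (metal in concentrate / concentrate mass) * 100
= (24.56 / 33) * 100
= 0.7442424242 * 100
= 74.4242%

74.4242%


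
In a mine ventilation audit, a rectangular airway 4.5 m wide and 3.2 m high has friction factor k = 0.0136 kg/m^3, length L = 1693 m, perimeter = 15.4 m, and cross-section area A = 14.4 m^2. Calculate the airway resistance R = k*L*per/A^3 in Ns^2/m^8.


Compute the numerator:
k * L * per = 0.0136 * 1693 * 15.4
= 354.58192
Compute the denominator:
A^3 = 14.4^3 = 2985.984
Resistance:
R = 354.58192 / 2985.984
= 0.1187 Ns^2/m^8

0.1187 Ns^2/m^8


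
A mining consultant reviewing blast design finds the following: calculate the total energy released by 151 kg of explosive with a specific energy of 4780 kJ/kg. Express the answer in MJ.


Energy = mass * specific_energy / 1000
= 151 * 4780 / 1000
= 721780 / 1000
= 721.78 MJ

721.78 MJ


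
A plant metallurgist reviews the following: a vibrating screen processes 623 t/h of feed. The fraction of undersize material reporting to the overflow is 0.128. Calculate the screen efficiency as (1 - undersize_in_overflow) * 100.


Screen efficiency = (1 - fraction of undersize in overflow) * 100
= (1 - 0.128) * 100
= 0.872 * 100
= 87.2%

87.2%


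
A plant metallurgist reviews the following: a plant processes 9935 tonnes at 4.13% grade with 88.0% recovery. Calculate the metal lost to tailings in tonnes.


49.2379 tonnes

Total metal in feed:
= 9935 * 4.13 / 100 = 410.3155 tonnes
Metal recovered:
= 410.3155 * 88.0 / 100 = 361.07764 tonnes
Metal lost to tailings:
= 410.3155 - 361.07764
= 49.2379 tonnes


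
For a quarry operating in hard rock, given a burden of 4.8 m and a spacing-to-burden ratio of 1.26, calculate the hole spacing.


6.048 m

Spacing = burden * ratio
= 4.8 * 1.26
= 6.048 m


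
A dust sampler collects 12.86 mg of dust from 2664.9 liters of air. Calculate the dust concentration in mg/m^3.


Convert liters to m^3: 1 m^3 = 1000 L
Concentration = mass / volume * 1000
= 12.86 / 2664.9 * 1000
= 0.004825697024 * 1000
= 4.8257 mg/m^3

4.8257 mg/m^3


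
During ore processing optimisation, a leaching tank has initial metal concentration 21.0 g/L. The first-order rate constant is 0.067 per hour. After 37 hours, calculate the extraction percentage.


Compute the exponent:
-k * t = -0.067 * 37 = -2.479
Remaining concentration:
C = 21.0 * exp(-2.479)
= 21.0 * 0.0838270107
= 1.760367225 g/L
Extracted = 21.0 - 1.760367225 = 19.23963278 g/L
Extraction % = 19.23963278 / 21.0 * 100
= 91.6173%

91.6173%


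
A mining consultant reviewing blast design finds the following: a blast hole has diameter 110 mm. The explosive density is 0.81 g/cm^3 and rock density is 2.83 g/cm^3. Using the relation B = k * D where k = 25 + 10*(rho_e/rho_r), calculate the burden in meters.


3.0648 m

First, compute k:
rho_e / rho_r = 0.81 / 2.83 = 0.2862190813
k = 25 + 10 * 0.2862190813 = 27.86219081
Then, compute burden:
B = k * D / 1000 = 27.86219081 * 110 / 1000
= 3064.840989 / 1000
= 3.0648 m


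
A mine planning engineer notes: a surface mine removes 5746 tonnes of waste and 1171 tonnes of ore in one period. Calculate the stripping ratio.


4.9069

Stripping ratio = waste tonnage / ore tonnage
= 5746 / 1171
= 4.9069


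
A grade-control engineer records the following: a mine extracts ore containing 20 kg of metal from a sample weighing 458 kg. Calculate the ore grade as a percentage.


Ore grade = (metal mass / ore mass) * 100
= (20 / 458) * 100
= 0.04366812227 * 100
= 4.3668%

4.3668%


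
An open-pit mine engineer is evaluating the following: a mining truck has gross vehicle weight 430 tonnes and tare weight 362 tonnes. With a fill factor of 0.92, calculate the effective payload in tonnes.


62.56 tonnes

Maximum payload = gross - tare
= 430 - 362 = 68 tonnes
Effective payload = max payload * fill factor
= 68 * 0.92
= 62.56 tonnes


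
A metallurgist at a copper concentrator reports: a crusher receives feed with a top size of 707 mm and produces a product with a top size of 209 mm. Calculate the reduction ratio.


3.3828

Reduction ratio = feed size / product size
= 707 / 209
= 3.3828


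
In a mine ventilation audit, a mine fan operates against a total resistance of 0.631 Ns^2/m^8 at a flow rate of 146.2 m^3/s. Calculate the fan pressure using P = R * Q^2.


13487.2716 Pa

Compute Q^2:
Q^2 = 146.2^2 = 21374.44
Compute pressure:
P = R * Q^2 = 0.631 * 21374.44
= 13487.2716 Pa


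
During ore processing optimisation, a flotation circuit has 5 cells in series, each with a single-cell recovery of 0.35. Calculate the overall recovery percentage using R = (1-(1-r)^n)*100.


88.3971%

Complement of single-cell recovery:
1 - r = 1 - 0.35 = 0.65
Raise to power n:
(1 - r)^5 = 0.65^5 = 0.1160290625
Overall recovery:
R = (1 - 0.1160290625) * 100
= 88.3971%


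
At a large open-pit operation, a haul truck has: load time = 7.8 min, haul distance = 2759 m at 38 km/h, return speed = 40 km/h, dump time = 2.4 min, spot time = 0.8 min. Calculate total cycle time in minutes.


19.4948 min

Convert haul speed to m/min: 38 * 1000/60 = 633.3333333 m/min
Haul time = 2759 / 633.3333333 = 4.356315789 min
Convert return speed to m/min: 40 * 1000/60 = 666.6666667 m/min
Return time = 2759 / 666.6666667 = 4.1385 min
Total cycle time:
= 7.8 + 4.356315789 + 2.4 + 4.1385 + 0.8
= 19.4948 min


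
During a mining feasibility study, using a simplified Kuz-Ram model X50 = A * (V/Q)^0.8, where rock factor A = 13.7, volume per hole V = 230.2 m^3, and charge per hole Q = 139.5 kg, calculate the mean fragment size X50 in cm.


20.4525 cm

Compute V/Q:
V/Q = 230.2 / 139.5 = 1.650179211
Raise to the power 0.8:
(V/Q)^0.8 = 1.650179211^0.8 = 1.492879964
Multiply by A:
X50 = 13.7 * 1.492879964
= 20.4525 cm


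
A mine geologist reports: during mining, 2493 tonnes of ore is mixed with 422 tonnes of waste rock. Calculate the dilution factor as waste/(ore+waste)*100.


Total material = ore + waste
= 2493 + 422 = 2915 tonnes
Dilution = waste / total * 100
= 422 / 2915 * 100
= 0.1447684391 * 100
= 14.4768%

14.4768%


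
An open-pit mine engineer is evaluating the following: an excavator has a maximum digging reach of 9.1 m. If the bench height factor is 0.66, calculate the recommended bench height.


6.006 m

Bench height = reach * factor
= 9.1 * 0.66
= 6.006 m


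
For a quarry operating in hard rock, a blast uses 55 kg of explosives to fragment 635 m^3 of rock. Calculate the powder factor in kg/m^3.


0.0866 kg/m^3

Powder factor = explosive mass / rock volume
= 55 / 635
= 0.0866 kg/m^3


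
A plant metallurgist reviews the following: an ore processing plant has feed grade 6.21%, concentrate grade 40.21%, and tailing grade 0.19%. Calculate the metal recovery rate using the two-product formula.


97.4007%

Using the two-product formula:
R = 100 * c * (f - t) / (f * (c - t))
Numerator = 100 * 40.21 * (6.21 - 0.19)
= 100 * 40.21 * 6.02
= 24206.42
Denominator = 6.21 * (40.21 - 0.19)
= 6.21 * 40.02
= 248.5242
R = 24206.42 / 248.5242
= 97.4007%


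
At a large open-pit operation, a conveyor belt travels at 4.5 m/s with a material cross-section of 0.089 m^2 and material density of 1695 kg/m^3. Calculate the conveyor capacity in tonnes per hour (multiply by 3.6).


2443.851 t/h

Volumetric flow = speed * area
= 4.5 * 0.089 = 0.4005 m^3/s
Mass flow = volumetric * density
= 0.4005 * 1695 = 678.8475 kg/s
Convert to t/h: multiply by 3.6
Capacity = 678.8475 * 3.6
= 2443.851 t/h


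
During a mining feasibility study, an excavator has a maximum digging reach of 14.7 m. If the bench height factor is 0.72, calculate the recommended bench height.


10.584 m

Bench height = reach * factor
= 14.7 * 0.72
= 10.584 m


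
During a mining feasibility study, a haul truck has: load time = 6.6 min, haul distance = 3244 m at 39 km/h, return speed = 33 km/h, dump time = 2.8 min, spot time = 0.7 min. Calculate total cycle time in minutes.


Convert haul speed to m/min: 39 * 1000/60 = 650 m/min
Haul time = 3244 / 650 = 4.990769231 min
Convert return speed to m/min: 33 * 1000/60 = 550 m/min
Return time = 3244 / 550 = 5.898181818 min
Total cycle time:
= 6.6 + 4.990769231 + 2.8 + 5.898181818 + 0.7
= 20.989 min

20.989 min


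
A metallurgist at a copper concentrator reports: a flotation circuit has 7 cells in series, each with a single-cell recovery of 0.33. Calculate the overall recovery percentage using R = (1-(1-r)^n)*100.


93.9393%

Complement of single-cell recovery:
1 - r = 1 - 0.33 = 0.67
Raise to power n:
(1 - r)^7 = 0.67^7 = 0.06060711605
Overall recovery:
R = (1 - 0.06060711605) * 100
= 93.9393%


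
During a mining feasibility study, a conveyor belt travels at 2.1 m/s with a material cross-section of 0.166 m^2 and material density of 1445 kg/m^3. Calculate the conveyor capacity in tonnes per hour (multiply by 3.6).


Volumetric flow = speed * area
= 2.1 * 0.166 = 0.3486 m^3/s
Mass flow = volumetric * density
= 0.3486 * 1445 = 503.727 kg/s
Convert to t/h: multiply by 3.6
Capacity = 503.727 * 3.6
= 1813.4172 t/h

1813.4172 t/h


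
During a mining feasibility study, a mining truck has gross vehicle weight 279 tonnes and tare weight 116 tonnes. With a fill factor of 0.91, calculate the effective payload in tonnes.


148.33 tonnes

Maximum payload = gross - tare
= 279 - 116 = 163 tonnes
Effective payload = max payload * fill factor
= 163 * 0.91
= 148.33 tonnes


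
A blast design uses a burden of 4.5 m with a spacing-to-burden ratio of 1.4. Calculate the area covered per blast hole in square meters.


28.35 m^2

First, find the spacing:
Spacing = burden * ratio = 4.5 * 1.4
= 6.3 m
Then, calculate the area:
Area = burden * spacing = 4.5 * 6.3
= 28.35 m^2


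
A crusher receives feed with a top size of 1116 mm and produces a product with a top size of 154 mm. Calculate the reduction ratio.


7.2468

Reduction ratio = feed size / product size
= 1116 / 154
= 7.2468


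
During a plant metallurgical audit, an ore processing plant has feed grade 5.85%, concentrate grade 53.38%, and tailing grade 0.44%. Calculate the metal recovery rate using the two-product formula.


Using the two-product formula:
R = 100 * c * (f - t) / (f * (c - t))
Numerator = 100 * 53.38 * (5.85 - 0.44)
= 100 * 53.38 * 5.41
= 28878.58
Denominator = 5.85 * (53.38 - 0.44)
= 5.85 * 52.94
= 309.699
R = 28878.58 / 309.699
= 93.2472%

93.2472%


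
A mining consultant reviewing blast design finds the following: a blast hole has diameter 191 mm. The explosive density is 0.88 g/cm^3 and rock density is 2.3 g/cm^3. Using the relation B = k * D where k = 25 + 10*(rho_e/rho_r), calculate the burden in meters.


5.5058 m

First, compute k:
rho_e / rho_r = 0.88 / 2.3 = 0.3826086957
k = 25 + 10 * 0.3826086957 = 28.82608696
Then, compute burden:
B = k * D / 1000 = 28.82608696 * 191 / 1000
= 5505.782609 / 1000
= 5.5058 m


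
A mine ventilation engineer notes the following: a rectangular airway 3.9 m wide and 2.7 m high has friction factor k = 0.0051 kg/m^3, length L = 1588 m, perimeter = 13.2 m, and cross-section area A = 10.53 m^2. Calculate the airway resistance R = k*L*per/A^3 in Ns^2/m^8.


0.0916 Ns^2/m^8

Compute the numerator:
k * L * per = 0.0051 * 1588 * 13.2
= 106.90416
Compute the denominator:
A^3 = 10.53^3 = 1167.575877
Resistance:
R = 106.90416 / 1167.575877
= 0.0916 Ns^2/m^8


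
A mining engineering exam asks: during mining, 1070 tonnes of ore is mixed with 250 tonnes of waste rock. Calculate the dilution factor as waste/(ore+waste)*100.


Total material = ore + waste
= 1070 + 250 = 1320 tonnes
Dilution = waste / total * 100
= 250 / 1320 * 100
= 0.1893939394 * 100
= 18.9394%

18.9394%


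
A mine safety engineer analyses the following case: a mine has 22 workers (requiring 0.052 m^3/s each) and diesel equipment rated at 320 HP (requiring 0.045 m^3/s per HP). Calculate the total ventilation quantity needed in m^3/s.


Airflow for workers:
Q_people = 22 * 0.052 = 1.144 m^3/s
Airflow for diesel equipment:
Q_diesel = 320 * 0.045 = 14.4 m^3/s
Total ventilation:
Q_total = 1.144 + 14.4
= 15.544 m^3/s

15.544 m^3/s


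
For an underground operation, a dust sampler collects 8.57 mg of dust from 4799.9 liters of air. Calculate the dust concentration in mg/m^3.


1.7855 mg/m^3

Convert liters to m^3: 1 m^3 = 1000 L
Concentration = mass / volume * 1000
= 8.57 / 4799.9 * 1000
= 0.001785453864 * 1000
= 1.7855 mg/m^3


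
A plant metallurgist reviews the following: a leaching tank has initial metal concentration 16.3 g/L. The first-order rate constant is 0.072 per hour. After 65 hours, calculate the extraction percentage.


99.0721%

Compute the exponent:
-k * t = -0.072 * 65 = -4.68
Remaining concentration:
C = 16.3 * exp(-4.68)
= 16.3 * 0.009279013887
= 0.1512479264 g/L
Extracted = 16.3 - 0.1512479264 = 16.14875207 g/L
Extraction % = 16.14875207 / 16.3 * 100
= 99.0721%


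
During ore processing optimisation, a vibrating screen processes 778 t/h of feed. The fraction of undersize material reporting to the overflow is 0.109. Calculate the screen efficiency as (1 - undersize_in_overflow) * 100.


89.1%

Screen efficiency = (1 - fraction of undersize in overflow) * 100
= (1 - 0.109) * 100
= 0.891 * 100
= 89.1%


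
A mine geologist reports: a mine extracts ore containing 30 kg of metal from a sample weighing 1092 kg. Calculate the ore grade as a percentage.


2.7473%

Ore grade = (metal mass / ore mass) * 100
= (30 / 1092) * 100
= 0.02747252747 * 100
= 2.7473%


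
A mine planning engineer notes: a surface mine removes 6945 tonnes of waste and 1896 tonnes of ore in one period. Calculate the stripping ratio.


3.663

Stripping ratio = waste tonnage / ore tonnage
= 6945 / 1896
= 3.663


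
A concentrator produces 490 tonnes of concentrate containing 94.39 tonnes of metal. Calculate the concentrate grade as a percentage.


Grade = (metal in concentrate / concentrate mass) * 100
= (94.39 / 490) * 100
= 0.1926326531 * 100
= 19.2633%

19.2633%


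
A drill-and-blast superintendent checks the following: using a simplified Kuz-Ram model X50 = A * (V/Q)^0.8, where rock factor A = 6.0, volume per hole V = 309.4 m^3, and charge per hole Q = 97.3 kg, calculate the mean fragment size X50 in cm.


15.1383 cm

Compute V/Q:
V/Q = 309.4 / 97.3 = 3.179856115
Raise to the power 0.8:
(V/Q)^0.8 = 3.179856115^0.8 = 2.523050686
Multiply by A:
X50 = 6.0 * 2.523050686
= 15.1383 cm


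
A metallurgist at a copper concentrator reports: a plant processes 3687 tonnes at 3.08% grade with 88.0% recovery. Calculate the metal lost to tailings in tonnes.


13.6272 tonnes

Total metal in feed:
= 3687 * 3.08 / 100 = 113.5596 tonnes
Metal recovered:
= 113.5596 * 88.0 / 100 = 99.932448 tonnes
Metal lost to tailings:
= 113.5596 - 99.932448
= 13.6272 tonnes


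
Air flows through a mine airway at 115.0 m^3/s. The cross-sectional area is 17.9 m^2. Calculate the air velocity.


6.4246 m/s

Velocity = flow rate / cross-sectional area
= 115.0 / 17.9
= 6.4246 m/s


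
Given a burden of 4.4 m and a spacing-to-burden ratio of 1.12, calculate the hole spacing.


4.928 m

Spacing = burden * ratio
= 4.4 * 1.12
= 4.928 m


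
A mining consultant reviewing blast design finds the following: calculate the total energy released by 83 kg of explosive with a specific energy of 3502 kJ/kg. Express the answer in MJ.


290.666 MJ

Energy = mass * specific_energy / 1000
= 83 * 3502 / 1000
= 290666 / 1000
= 290.666 MJ


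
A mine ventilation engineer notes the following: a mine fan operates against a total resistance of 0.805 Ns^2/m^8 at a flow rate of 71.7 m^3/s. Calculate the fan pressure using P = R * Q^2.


Compute Q^2:
Q^2 = 71.7^2 = 5140.89
Compute pressure:
P = R * Q^2 = 0.805 * 5140.89
= 4138.4165 Pa

4138.4165 Pa


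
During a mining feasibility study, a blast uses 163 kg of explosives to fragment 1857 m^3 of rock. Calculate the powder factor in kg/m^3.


0.0878 kg/m^3

Powder factor = explosive mass / rock volume
= 163 / 1857
= 0.0878 kg/m^3


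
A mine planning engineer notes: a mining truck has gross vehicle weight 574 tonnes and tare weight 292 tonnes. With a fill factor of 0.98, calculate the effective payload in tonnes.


Maximum payload = gross - tare
= 574 - 292 = 282 tonnes
Effective payload = max payload * fill factor
= 282 * 0.98
= 276.36 tonnes

276.36 tonnes


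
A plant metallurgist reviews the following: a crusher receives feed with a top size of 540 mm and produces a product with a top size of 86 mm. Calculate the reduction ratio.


6.2791

Reduction ratio = feed size / product size
= 540 / 86
= 6.2791


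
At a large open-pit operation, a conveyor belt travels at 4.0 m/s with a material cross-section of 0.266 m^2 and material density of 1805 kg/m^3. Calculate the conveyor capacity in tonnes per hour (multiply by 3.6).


Volumetric flow = speed * area
= 4.0 * 0.266 = 1.064 m^3/s
Mass flow = volumetric * density
= 1.064 * 1805 = 1920.52 kg/s
Convert to t/h: multiply by 3.6
Capacity = 1920.52 * 3.6
= 6913.872 t/h

6913.872 t/h


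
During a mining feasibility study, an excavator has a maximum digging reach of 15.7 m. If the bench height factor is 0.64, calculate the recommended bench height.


Bench height = reach * factor
= 15.7 * 0.64
= 10.048 m

10.048 m


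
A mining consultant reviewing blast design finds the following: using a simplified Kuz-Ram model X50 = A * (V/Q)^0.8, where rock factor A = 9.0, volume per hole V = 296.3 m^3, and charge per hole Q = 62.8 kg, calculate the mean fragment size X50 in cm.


Compute V/Q:
V/Q = 296.3 / 62.8 = 4.718152866
Raise to the power 0.8:
(V/Q)^0.8 = 4.718152866^0.8 = 3.459534024
Multiply by A:
X50 = 9.0 * 3.459534024
= 31.1358 cm

31.1358 cm


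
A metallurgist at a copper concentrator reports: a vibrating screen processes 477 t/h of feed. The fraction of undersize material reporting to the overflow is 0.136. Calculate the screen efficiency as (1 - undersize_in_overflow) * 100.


Screen efficiency = (1 - fraction of undersize in overflow) * 100
= (1 - 0.136) * 100
= 0.864 * 100
= 86.4%

86.4%


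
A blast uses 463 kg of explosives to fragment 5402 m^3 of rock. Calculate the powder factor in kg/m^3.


Powder factor = explosive mass / rock volume
= 463 / 5402
= 0.0857 kg/m^3

0.0857 kg/m^3


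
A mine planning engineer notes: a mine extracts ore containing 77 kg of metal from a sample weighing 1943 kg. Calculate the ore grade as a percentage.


Ore grade = (metal mass / ore mass) * 100
= (77 / 1943) * 100
= 0.03962943901 * 100
= 3.9629%

3.9629%


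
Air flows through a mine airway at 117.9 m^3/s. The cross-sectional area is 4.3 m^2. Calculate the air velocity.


27.4186 m/s

Velocity = flow rate / cross-sectional area
= 117.9 / 4.3
= 27.4186 m/s


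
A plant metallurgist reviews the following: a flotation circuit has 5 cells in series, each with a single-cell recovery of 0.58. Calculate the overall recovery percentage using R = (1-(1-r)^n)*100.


98.6931%

Complement of single-cell recovery:
1 - r = 1 - 0.58 = 0.42
Raise to power n:
(1 - r)^5 = 0.42^5 = 0.0130691232
Overall recovery:
R = (1 - 0.0130691232) * 100
= 98.6931%


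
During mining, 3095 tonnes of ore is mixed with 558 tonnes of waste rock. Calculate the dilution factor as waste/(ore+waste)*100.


Total material = ore + waste
= 3095 + 558 = 3653 tonnes
Dilution = waste / total * 100
= 558 / 3653 * 100
= 0.1527511634 * 100
= 15.2751%

15.2751%


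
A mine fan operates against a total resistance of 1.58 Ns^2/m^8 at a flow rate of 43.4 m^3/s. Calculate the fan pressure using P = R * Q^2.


2976.0248 Pa

Compute Q^2:
Q^2 = 43.4^2 = 1883.56
Compute pressure:
P = R * Q^2 = 1.58 * 1883.56
= 2976.0248 Pa


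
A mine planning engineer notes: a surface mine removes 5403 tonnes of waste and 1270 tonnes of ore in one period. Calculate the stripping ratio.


4.2543

Stripping ratio = waste tonnage / ore tonnage
= 5403 / 1270
= 4.2543


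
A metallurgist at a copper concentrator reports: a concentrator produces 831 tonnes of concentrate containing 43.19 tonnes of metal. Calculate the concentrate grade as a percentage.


Grade = (metal in concentrate / concentrate mass) * 100
= (43.19 / 831) * 100
= 0.05197352587 * 100
= 5.1974%

5.1974%


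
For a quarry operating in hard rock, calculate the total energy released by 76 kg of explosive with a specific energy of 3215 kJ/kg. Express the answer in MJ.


Energy = mass * specific_energy / 1000
= 76 * 3215 / 1000
= 244340 / 1000
= 244.34 MJ

244.34 MJ


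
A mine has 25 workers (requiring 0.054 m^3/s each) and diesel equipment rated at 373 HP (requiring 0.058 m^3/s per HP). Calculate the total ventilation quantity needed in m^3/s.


22.984 m^3/s

Airflow for workers:
Q_people = 25 * 0.054 = 1.35 m^3/s
Airflow for diesel equipment:
Q_diesel = 373 * 0.058 = 21.634 m^3/s
Total ventilation:
Q_total = 1.35 + 21.634
= 22.984 m^3/s


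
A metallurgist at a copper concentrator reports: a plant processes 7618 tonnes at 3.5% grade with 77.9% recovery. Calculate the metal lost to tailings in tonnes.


58.9252 tonnes

Total metal in feed:
= 7618 * 3.5 / 100 = 266.63 tonnes
Metal recovered:
= 266.63 * 77.9 / 100 = 207.70477 tonnes
Metal lost to tailings:
= 266.63 - 207.70477
= 58.9252 tonnes


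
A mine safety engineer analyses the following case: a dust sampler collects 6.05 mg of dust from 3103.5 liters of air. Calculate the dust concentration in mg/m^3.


1.9494 mg/m^3

Convert liters to m^3: 1 m^3 = 1000 L
Concentration = mass / volume * 1000
= 6.05 / 3103.5 * 1000
= 0.001949411954 * 1000
= 1.9494 mg/m^3


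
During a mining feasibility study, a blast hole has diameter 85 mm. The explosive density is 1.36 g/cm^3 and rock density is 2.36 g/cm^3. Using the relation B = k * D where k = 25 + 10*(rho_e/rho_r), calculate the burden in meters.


First, compute k:
rho_e / rho_r = 1.36 / 2.36 = 0.5762711864
k = 25 + 10 * 0.5762711864 = 30.76271186
Then, compute burden:
B = k * D / 1000 = 30.76271186 * 85 / 1000
= 2614.830508 / 1000
= 2.6148 m

2.6148 m


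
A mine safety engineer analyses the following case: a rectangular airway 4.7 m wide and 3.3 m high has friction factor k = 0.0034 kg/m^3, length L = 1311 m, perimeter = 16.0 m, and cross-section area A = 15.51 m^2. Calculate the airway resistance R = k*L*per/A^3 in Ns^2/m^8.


0.0191 Ns^2/m^8

Compute the numerator:
k * L * per = 0.0034 * 1311 * 16.0
= 71.3184
Compute the denominator:
A^3 = 15.51^3 = 3731.087151
Resistance:
R = 71.3184 / 3731.087151
= 0.0191 Ns^2/m^8


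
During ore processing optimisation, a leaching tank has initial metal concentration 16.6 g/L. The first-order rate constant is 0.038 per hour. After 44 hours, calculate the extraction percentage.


81.2129%

Compute the exponent:
-k * t = -0.038 * 44 = -1.672
Remaining concentration:
C = 16.6 * exp(-1.672)
= 16.6 * 0.1878709478
= 3.118657733 g/L
Extracted = 16.6 - 3.118657733 = 13.48134227 g/L
Extraction % = 13.48134227 / 16.6 * 100
= 81.2129%


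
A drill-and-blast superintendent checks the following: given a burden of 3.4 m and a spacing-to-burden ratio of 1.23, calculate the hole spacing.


Spacing = burden * ratio
= 3.4 * 1.23
= 4.182 m

4.182 m


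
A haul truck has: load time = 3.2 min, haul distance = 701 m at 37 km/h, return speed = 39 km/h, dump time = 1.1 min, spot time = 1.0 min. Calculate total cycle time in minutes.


Convert haul speed to m/min: 37 * 1000/60 = 616.6666667 m/min
Haul time = 701 / 616.6666667 = 1.136756757 min
Convert return speed to m/min: 39 * 1000/60 = 650 m/min
Return time = 701 / 650 = 1.078461538 min
Total cycle time:
= 3.2 + 1.136756757 + 1.1 + 1.078461538 + 1.0
= 7.5152 min

7.5152 min


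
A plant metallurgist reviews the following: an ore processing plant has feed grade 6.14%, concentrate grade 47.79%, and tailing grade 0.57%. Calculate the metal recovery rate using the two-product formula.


Using the two-product formula:
R = 100 * c * (f - t) / (f * (c - t))
Numerator = 100 * 47.79 * (6.14 - 0.57)
= 100 * 47.79 * 5.57
= 26619.03
Denominator = 6.14 * (47.79 - 0.57)
= 6.14 * 47.22
= 289.9308
R = 26619.03 / 289.9308
= 91.8117%

91.8117%


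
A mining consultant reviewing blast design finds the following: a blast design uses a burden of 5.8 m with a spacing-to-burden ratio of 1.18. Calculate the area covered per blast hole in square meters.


First, find the spacing:
Spacing = burden * ratio = 5.8 * 1.18
= 6.844 m
Then, calculate the area:
Area = burden * spacing = 5.8 * 6.844
= 39.6952 m^2

39.6952 m^2


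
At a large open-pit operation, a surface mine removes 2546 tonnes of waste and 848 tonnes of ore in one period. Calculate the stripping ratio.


Stripping ratio = waste tonnage / ore tonnage
= 2546 / 848
= 3.0024

3.0024


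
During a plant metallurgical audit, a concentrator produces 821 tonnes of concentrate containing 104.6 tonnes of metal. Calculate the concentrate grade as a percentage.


12.7406%

Grade = (metal in concentrate / concentrate mass) * 100
= (104.6 / 821) * 100
= 0.1274056029 * 100
= 12.7406%


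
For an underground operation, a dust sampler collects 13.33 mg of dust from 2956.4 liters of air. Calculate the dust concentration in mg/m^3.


4.5089 mg/m^3

Convert liters to m^3: 1 m^3 = 1000 L
Concentration = mass / volume * 1000
= 13.33 / 2956.4 * 1000
= 0.00450886213 * 1000
= 4.5089 mg/m^3


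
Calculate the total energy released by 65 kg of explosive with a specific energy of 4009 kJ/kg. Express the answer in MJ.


Energy = mass * specific_energy / 1000
= 65 * 4009 / 1000
= 260585 / 1000
= 260.585 MJ

260.585 MJ


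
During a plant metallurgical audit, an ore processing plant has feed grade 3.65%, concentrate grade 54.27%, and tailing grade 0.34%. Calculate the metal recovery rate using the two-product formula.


Using the two-product formula:
R = 100 * c * (f - t) / (f * (c - t))
Numerator = 100 * 54.27 * (3.65 - 0.34)
= 100 * 54.27 * 3.31
= 17963.37
Denominator = 3.65 * (54.27 - 0.34)
= 3.65 * 53.93
= 196.8445
R = 17963.37 / 196.8445
= 91.2567%

91.2567%


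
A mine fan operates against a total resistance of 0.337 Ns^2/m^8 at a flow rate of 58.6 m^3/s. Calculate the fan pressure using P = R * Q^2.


1157.2445 Pa

Compute Q^2:
Q^2 = 58.6^2 = 3433.96
Compute pressure:
P = R * Q^2 = 0.337 * 3433.96
= 1157.2445 Pa


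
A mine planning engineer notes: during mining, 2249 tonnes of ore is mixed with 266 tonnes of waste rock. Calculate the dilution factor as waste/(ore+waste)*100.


10.5765%

Total material = ore + waste
= 2249 + 266 = 2515 tonnes
Dilution = waste / total * 100
= 266 / 2515 * 100
= 0.1057654076 * 100
= 10.5765%


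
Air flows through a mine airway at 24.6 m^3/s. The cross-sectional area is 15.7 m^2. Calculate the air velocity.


Velocity = flow rate / cross-sectional area
= 24.6 / 15.7
= 1.5669 m/s

1.5669 m/s


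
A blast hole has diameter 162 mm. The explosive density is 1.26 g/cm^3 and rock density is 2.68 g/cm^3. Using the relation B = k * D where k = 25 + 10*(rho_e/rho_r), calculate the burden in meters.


First, compute k:
rho_e / rho_r = 1.26 / 2.68 = 0.4701492537
k = 25 + 10 * 0.4701492537 = 29.70149254
Then, compute burden:
B = k * D / 1000 = 29.70149254 * 162 / 1000
= 4811.641791 / 1000
= 4.8116 m

4.8116 m


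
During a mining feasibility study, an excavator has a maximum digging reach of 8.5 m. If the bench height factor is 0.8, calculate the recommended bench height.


6.8 m

Bench height = reach * factor
= 8.5 * 0.8
= 6.8 m


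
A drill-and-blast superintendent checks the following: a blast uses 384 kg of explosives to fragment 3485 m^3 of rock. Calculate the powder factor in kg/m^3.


0.1102 kg/m^3

Powder factor = explosive mass / rock volume
= 384 / 3485
= 0.1102 kg/m^3


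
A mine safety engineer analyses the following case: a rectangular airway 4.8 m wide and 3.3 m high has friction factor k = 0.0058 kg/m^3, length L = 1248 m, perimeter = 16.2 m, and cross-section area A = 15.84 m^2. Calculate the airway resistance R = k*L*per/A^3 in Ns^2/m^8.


Compute the numerator:
k * L * per = 0.0058 * 1248 * 16.2
= 117.26208
Compute the denominator:
A^3 = 15.84^3 = 3974.344704
Resistance:
R = 117.26208 / 3974.344704
= 0.0295 Ns^2/m^8

0.0295 Ns^2/m^8


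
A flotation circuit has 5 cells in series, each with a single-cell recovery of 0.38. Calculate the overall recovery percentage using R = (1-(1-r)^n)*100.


90.8387%

Complement of single-cell recovery:
1 - r = 1 - 0.38 = 0.62
Raise to power n:
(1 - r)^5 = 0.62^5 = 0.0916132832
Overall recovery:
R = (1 - 0.0916132832) * 100
= 90.8387%


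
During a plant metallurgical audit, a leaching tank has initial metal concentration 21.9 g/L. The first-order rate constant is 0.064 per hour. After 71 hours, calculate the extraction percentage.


98.9369%

Compute the exponent:
-k * t = -0.064 * 71 = -4.544
Remaining concentration:
C = 21.9 * exp(-4.544)
= 21.9 * 0.0106307982
= 0.2328144806 g/L
Extracted = 21.9 - 0.2328144806 = 21.66718552 g/L
Extraction % = 21.66718552 / 21.9 * 100
= 98.9369%


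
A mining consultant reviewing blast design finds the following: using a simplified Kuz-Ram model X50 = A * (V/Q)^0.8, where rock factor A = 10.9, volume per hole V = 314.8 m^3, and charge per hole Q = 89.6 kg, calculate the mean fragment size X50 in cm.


29.7857 cm

Compute V/Q:
V/Q = 314.8 / 89.6 = 3.513392857
Raise to the power 0.8:
(V/Q)^0.8 = 3.513392857^0.8 = 2.732633393
Multiply by A:
X50 = 10.9 * 2.732633393
= 29.7857 cm


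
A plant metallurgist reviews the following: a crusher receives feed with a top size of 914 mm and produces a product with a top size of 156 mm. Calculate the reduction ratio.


5.859

Reduction ratio = feed size / product size
= 914 / 156
= 5.859


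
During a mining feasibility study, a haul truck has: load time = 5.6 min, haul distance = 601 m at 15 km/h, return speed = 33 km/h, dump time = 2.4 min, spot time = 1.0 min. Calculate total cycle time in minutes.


Convert haul speed to m/min: 15 * 1000/60 = 250 m/min
Haul time = 601 / 250 = 2.404 min
Convert return speed to m/min: 33 * 1000/60 = 550 m/min
Return time = 601 / 550 = 1.092727273 min
Total cycle time:
= 5.6 + 2.404 + 2.4 + 1.092727273 + 1.0
= 12.4967 min

12.4967 min


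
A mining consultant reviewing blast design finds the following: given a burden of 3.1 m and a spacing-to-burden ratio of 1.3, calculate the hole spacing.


Spacing = burden * ratio
= 3.1 * 1.3
= 4.03 m

4.03 m


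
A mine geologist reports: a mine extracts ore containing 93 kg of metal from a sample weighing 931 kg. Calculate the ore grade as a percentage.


Ore grade = (metal mass / ore mass) * 100
= (93 / 931) * 100
= 0.09989258861 * 100
= 9.9893%

9.9893%


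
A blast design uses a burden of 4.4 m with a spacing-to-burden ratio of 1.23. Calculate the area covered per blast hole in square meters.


23.8128 m^2

First, find the spacing:
Spacing = burden * ratio = 4.4 * 1.23
= 5.412 m
Then, calculate the area:
Area = burden * spacing = 4.4 * 5.412
= 23.8128 m^2


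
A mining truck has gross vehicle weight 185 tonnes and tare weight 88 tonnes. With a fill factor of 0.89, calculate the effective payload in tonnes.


86.33 tonnes

Maximum payload = gross - tare
= 185 - 88 = 97 tonnes
Effective payload = max payload * fill factor
= 97 * 0.89
= 86.33 tonnes


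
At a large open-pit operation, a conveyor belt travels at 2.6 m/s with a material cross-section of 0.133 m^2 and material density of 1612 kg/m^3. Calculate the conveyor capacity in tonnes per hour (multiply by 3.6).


Volumetric flow = speed * area
= 2.6 * 0.133 = 0.3458 m^3/s
Mass flow = volumetric * density
= 0.3458 * 1612 = 557.4296 kg/s
Convert to t/h: multiply by 3.6
Capacity = 557.4296 * 3.6
= 2006.7466 t/h

2006.7466 t/h


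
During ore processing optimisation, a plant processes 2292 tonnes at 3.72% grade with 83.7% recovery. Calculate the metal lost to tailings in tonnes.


Total metal in feed:
= 2292 * 3.72 / 100 = 85.2624 tonnes
Metal recovered:
= 85.2624 * 83.7 / 100 = 71.3646288 tonnes
Metal lost to tailings:
= 85.2624 - 71.3646288
= 13.8978 tonnes

13.8978 tonnes
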